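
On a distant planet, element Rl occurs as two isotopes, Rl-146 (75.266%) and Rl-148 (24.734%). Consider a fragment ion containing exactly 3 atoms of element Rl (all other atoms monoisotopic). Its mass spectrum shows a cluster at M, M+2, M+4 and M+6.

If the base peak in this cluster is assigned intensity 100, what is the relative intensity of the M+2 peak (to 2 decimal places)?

98.59

(0.75266 + 0.24734)^3 gives M 0.4264, M+2 0.4204, M+4 0.1381, M+6 0.0151; the largest is M.
P(M) = C(3,0) × 0.75266^3 × 0.24734^0 = 1 × 0.42637969 × 1.0000 = 0.426380 (base)
P(M+2) = C(3,1) × 0.75266^2 × 0.24734^1 = 3 × 0.56649708 × 0.24734 = 0.420352
Relative intensity = 0.420352 / 0.426380 × 100 = 98.59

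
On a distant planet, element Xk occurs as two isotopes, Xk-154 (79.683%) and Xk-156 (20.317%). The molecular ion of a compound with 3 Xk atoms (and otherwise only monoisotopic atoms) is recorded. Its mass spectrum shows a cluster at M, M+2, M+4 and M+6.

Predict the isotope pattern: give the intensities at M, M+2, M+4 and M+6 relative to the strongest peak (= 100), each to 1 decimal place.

100.0 : 76.5 : 19.5 : 1.7

Expanding (0.79683 + 0.20317)^3:
P(M) = 0.79683^3 = 0.505938
P(M+2) = 3 × 0.79683^2 × 0.20317^1 = 0.387001
P(M+4) = 3 × 0.79683^1 × 0.20317^2 = 0.098675
P(M+6) = 0.20317^3 = 0.008386
The M peak is largest (0.505938); scaling to 100 gives 100.0 : 76.5 : 19.5 : 1.7.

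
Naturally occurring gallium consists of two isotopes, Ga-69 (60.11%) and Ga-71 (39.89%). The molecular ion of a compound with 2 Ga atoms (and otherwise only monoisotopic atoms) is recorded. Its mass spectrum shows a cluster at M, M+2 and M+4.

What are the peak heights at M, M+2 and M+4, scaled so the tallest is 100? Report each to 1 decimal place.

75.3 : 100.0 : 33.2

Expanding (0.6011 + 0.3989)^2:
P(M) = 0.6011^2 = 0.361321
P(M+2) = 2 × 0.6011^1 × 0.3989^1 = 0.479558
P(M+4) = 0.3989^2 = 0.159121
The M+2 peak is largest (0.479558); scaling to 100 gives 75.3 : 100.0 : 33.2.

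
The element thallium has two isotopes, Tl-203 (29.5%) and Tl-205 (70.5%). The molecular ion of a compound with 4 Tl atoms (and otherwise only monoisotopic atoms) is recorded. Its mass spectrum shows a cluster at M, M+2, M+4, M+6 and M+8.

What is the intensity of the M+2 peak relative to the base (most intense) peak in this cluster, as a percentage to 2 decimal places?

17.51%

Term probabilities: M 0.0076, M+2 0.0724, M+4 0.2595, M+6 0.4135, M+8 0.2470. Base peak = M+6.
P(M+6) = C(4,3) × 0.295^1 × 0.705^3 = 4 × 0.2950 × 0.35040263 = 0.413475 (base)
P(M+2) = C(4,1) × 0.295^3 × 0.705^1 = 4 × 0.02567237 × 0.7050 = 0.072396
Relative intensity = 0.072396 / 0.413475 × 100 = 17.51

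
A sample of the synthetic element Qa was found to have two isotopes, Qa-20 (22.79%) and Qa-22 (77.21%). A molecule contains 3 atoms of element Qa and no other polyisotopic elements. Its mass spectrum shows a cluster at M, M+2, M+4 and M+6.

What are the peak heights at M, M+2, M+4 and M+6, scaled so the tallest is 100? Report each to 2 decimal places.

The 3 Qa atoms are independent, so intensities follow the terms of (0.2279 + 0.7721)^3.
P(M) = 0.2279^3 = 0.011837
P(M+2) = 3 × 0.2279^2 × 0.7721^1 = 0.120305
P(M+4) = 3 × 0.2279^1 × 0.7721^2 = 0.407580
P(M+6) = 0.7721^3 = 0.460278
The M+6 peak is largest (0.460278); scaling to 100 gives 2.57 : 26.14 : 88.55 : 100.00.

2.57 : 26.14 : 88.55 : 100.00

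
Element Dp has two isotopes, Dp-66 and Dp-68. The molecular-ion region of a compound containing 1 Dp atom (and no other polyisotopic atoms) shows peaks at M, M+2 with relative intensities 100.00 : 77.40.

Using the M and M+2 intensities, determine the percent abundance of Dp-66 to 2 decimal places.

Write p for the Dp-66 fraction. I(M+2)/I(M) = [C(1,1)·p^0·(1−p)] / p^1 = 1·(1−p)/p = 77.40/100.00 = 0.7740
(1−p)/p = 0.7740/1 = 0.7740  ⇒  p = 1/(1 + 0.7740) = 0.5637
Dp-66: 56.37%, Dp-68: 43.63%.

56.37%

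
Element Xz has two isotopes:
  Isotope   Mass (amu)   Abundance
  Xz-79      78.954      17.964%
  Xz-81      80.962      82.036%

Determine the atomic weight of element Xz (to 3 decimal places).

Ar = Σ fᵢ·mᵢ = 0.17964 × 78.954 + 0.82036 × 80.962
= 14.1833 + 66.4180 = 80.6013 amu

80.601 amu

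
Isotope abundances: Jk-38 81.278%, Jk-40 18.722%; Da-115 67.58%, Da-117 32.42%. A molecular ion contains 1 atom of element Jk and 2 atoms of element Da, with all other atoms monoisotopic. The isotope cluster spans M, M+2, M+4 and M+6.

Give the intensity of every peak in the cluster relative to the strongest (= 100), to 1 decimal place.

Element Jk pattern (n=1): 0.81278 : 0.18722
Element Da pattern (n=2): 0.45670564 : 0.43818872 : 0.10510564
Convolve the two distributions (both contribute in 2-u steps):
  M: 0.81278×0.45670564 = 0.371201
  M+2: 0.81278×0.43818872 + 0.18722×0.45670564 = 0.441655
  M+4: 0.81278×0.10510564 + 0.18722×0.43818872 = 0.167465
  M+6: 0.18722×0.10510564 = 0.019678
Scale to base peak (0.441655) = 100: 84.0 : 100.0 : 37.9 : 4.5

84.0 : 100.0 : 37.9 : 4.5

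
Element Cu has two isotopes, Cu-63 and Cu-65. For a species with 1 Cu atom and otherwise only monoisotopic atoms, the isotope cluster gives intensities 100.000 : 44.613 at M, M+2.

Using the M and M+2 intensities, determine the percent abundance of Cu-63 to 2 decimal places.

Write p for the Cu-63 fraction. I(M+2)/I(M) = [C(1,1)·p^0·(1−p)] / p^1 = 1·(1−p)/p = 44.613/100.000 = 0.4461
(1−p)/p = 0.4461/1 = 0.4461  ⇒  p = 1/(1 + 0.4461) = 0.6915
Cu-63: 69.15%, Cu-65: 30.85%.

69.15%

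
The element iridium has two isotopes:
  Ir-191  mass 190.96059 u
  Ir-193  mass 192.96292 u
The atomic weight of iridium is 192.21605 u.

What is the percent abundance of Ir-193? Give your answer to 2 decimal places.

62.70%

With x = fraction of Ir-191 (so Ir-193 is 1 − x):
190.96059·x + 192.96292·(1 − x) = 192.21605
(190.96059 − 192.96292)·x = 192.21605 − 192.96292
x = -0.74687 / -2.00233 = 0.37300 → 37.30% Ir-191, 62.70% Ir-193.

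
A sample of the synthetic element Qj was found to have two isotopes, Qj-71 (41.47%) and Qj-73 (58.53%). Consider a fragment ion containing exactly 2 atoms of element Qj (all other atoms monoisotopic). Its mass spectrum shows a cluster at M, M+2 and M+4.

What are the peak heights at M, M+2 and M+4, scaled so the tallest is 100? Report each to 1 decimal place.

35.4 : 100.0 : 70.6

Each Qj atom is independently Qj-71 (p = 0.4147) or Qj-73 (q = 0.5853); the cluster is the binomial expansion (p + q)^2.
P(M) = 0.4147^2 = 0.171976
P(M+2) = 2 × 0.4147^1 × 0.5853^1 = 0.485448
P(M+4) = 0.5853^2 = 0.342576
The M+2 peak is largest (0.485448); scaling to 100 gives 35.4 : 100.0 : 70.6.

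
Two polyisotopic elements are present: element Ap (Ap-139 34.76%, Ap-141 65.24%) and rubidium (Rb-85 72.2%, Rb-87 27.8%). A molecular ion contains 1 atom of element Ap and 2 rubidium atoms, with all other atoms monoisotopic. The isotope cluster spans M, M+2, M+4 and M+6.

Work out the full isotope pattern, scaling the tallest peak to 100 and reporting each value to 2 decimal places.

37.78 : 100.00 : 60.21 : 10.51

Element Ap pattern (n=1): 0.3476 : 0.6524
Rubidium pattern (n=2): 0.521284 : 0.401432 : 0.077284
Convolve the two distributions (both contribute in 2-u steps):
  M: 0.3476×0.521284 = 0.181198
  M+2: 0.3476×0.401432 + 0.6524×0.521284 = 0.479623
  M+4: 0.3476×0.077284 + 0.6524×0.401432 = 0.288758
  M+6: 0.6524×0.077284 = 0.050420
Scale to base peak (0.479623) = 100: 37.78 : 100.00 : 60.21 : 10.51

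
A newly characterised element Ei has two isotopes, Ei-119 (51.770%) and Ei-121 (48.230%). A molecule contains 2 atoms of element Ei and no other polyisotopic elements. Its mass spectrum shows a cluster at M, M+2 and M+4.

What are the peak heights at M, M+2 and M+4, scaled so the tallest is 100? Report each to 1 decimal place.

53.7 : 100.0 : 46.6

Expanding (0.51770 + 0.48230)^2:
P(M) = 0.51770^2 = 0.268013
P(M+2) = 2 × 0.51770^1 × 0.48230^1 = 0.499373
P(M+4) = 0.48230^2 = 0.232613
The M+2 peak is largest (0.499373); scaling to 100 gives 53.7 : 100.0 : 46.6.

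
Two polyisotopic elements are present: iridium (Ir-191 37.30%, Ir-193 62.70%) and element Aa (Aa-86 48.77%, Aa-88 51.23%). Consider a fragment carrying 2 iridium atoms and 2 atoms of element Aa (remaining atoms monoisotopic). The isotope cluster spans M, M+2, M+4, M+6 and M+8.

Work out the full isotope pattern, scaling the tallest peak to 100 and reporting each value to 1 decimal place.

9.1 : 49.7 : 100.0 : 87.8 : 28.4

Iridium pattern (n=2): 0.139129 : 0.467742 : 0.393129
Element Aa pattern (n=2): 0.23785129 : 0.49969742 : 0.26245129
Convolve the two distributions (both contribute in 2-u steps):
  M: 0.139129×0.23785129 = 0.033092
  M+2: 0.139129×0.49969742 + 0.467742×0.23785129 = 0.180775
  M+4: 0.139129×0.26245129 + 0.467742×0.49969742 + 0.393129×0.23785129 = 0.363750
  M+6: 0.467742×0.26245129 + 0.393129×0.49969742 = 0.319205
  M+8: 0.393129×0.26245129 = 0.103177
Scale to base peak (0.363750) = 100: 9.1 : 49.7 : 100.0 : 87.8 : 28.4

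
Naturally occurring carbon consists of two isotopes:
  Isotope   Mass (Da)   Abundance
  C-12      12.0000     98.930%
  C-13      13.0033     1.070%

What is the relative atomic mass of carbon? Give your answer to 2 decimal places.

12.01 Da

Average mass = Σ (abundance × isotope mass) = 0.98930 × 12.0000 + 0.01070 × 13.0033
= 11.87160 + 0.13914 = 12.01074 Da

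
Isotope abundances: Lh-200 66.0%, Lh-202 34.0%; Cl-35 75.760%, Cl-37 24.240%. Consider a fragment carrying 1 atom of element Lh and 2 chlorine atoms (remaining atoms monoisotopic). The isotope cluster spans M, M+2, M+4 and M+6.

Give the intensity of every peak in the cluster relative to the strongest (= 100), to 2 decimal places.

Element Lh pattern (n=1): 0.6600 : 0.3400
Chlorine pattern (n=2): 0.57395776 : 0.36728448 : 0.05875776
Convolve the two distributions (both contribute in 2-u steps):
  M: 0.6600×0.57395776 = 0.378812
  M+2: 0.6600×0.36728448 + 0.3400×0.57395776 = 0.437553
  M+4: 0.6600×0.05875776 + 0.3400×0.36728448 = 0.163657
  M+6: 0.3400×0.05875776 = 0.019978
Scale to base peak (0.437553) = 100: 86.58 : 100.00 : 37.40 : 4.57

86.58 : 100.00 : 37.40 : 4.57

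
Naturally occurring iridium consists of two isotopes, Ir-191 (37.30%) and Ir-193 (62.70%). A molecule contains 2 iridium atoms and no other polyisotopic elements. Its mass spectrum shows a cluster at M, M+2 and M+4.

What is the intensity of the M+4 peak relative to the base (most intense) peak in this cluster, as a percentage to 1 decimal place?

Term probabilities: M 0.1391, M+2 0.4677, M+4 0.3931. Base peak = M+2.
P(M+2) = C(2,1) × 0.3730^1 × 0.6270^1 = 2 × 0.3730 × 0.6270 = 0.467742 (base)
P(M+4) = C(2,2) × 0.3730^0 × 0.6270^2 = 1 × 1.0000 × 0.393129 = 0.393129
Relative intensity = 0.393129 / 0.467742 × 100 = 84.0

84.0%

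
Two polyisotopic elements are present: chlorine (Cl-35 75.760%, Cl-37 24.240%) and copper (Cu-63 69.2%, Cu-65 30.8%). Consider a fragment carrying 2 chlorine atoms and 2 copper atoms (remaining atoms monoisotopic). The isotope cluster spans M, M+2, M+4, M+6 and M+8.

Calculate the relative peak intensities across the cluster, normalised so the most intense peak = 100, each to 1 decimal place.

65.4 : 100.0 : 56.9 : 14.2 : 1.3

Chlorine pattern (n=2): 0.57395776 : 0.36728448 : 0.05875776
Copper pattern (n=2): 0.478864 : 0.426272 : 0.094864
Convolve the two distributions (both contribute in 2-u steps):
  M: 0.57395776×0.478864 = 0.274848
  M+2: 0.57395776×0.426272 + 0.36728448×0.478864 = 0.420541
  M+4: 0.57395776×0.094864 + 0.36728448×0.426272 + 0.05875776×0.478864 = 0.239148
  M+6: 0.36728448×0.094864 + 0.05875776×0.426272 = 0.059889
  M+8: 0.05875776×0.094864 = 0.005574
Scale to base peak (0.420541) = 100: 65.4 : 100.0 : 56.9 : 14.2 : 1.3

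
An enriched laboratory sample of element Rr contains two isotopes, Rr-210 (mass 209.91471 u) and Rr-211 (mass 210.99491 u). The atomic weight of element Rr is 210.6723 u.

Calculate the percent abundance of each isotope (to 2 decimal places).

Let x be the fractional abundance of Rr-210; then Rr-211 has abundance 1 − x.
209.91471·x + 210.99491·(1 − x) = 210.6723
(209.91471 − 210.99491)·x = 210.6723 − 210.99491
x = -0.32261 / -1.08020 = 0.29866 → 29.87% Rr-210, 70.13% Rr-211.

Rr-210: 29.87%, Rr-211: 70.13%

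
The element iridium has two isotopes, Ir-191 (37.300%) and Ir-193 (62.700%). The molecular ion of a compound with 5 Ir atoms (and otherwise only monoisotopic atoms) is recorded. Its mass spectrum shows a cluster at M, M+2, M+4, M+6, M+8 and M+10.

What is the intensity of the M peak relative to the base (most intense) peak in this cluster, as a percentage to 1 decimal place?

(0.37300 + 0.62700)^5 gives M 0.0072, M+2 0.0607, M+4 0.2040, M+6 0.3429, M+8 0.2882, M+10 0.0969; the largest is M+6.
P(M+6) = C(5,3) × 0.37300^2 × 0.62700^3 = 10 × 0.139129 × 0.24649188 = 0.342942 (base)
P(M) = C(5,0) × 0.37300^5 × 0.62700^0 = 1 × 0.00722012 × 1.0000 = 0.007220
Relative intensity = 0.007220 / 0.342942 × 100 = 2.1

2.1%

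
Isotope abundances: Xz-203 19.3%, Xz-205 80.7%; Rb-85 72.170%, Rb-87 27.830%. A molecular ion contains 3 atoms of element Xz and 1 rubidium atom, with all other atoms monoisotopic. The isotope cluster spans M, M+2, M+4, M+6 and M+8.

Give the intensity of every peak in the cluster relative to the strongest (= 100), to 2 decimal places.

1.07 : 13.85 : 61.38 : 100.00 : 30.20

Element Xz pattern (n=3): 0.00718906 : 0.09017983 : 0.37707317 : 0.52555794
Rubidium pattern (n=1): 0.7217 : 0.2783
Convolve the two distributions (both contribute in 2-u steps):
  M: 0.00718906×0.7217 = 0.005188
  M+2: 0.00718906×0.2783 + 0.09017983×0.7217 = 0.067083
  M+4: 0.09017983×0.2783 + 0.37707317×0.7217 = 0.297231
  M+6: 0.37707317×0.2783 + 0.52555794×0.7217 = 0.484235
  M+8: 0.52555794×0.2783 = 0.146263
Scale to base peak (0.484235) = 100: 1.07 : 13.85 : 61.38 : 100.00 : 30.20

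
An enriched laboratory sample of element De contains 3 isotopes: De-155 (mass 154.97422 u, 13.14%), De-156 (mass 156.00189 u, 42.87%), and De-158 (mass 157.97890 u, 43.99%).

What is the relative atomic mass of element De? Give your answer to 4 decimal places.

Weight each isotope mass by its fractional abundance: 0.1314 × 154.97422 + 0.4287 × 156.00189 + 0.4399 × 157.97890
= 20.363613 + 66.878010 + 69.494918 = 156.736541 u

156.7365 u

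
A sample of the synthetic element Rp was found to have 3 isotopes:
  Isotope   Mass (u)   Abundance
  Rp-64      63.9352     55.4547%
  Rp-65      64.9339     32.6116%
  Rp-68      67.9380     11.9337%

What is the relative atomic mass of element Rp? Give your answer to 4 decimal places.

64.7386 u

Average mass = Σ (abundance × isotope mass) = 0.554547 × 63.9352 + 0.326116 × 64.9339 + 0.119337 × 67.9380
= 35.45507 + 21.17598 + 8.10752 = 64.73857 u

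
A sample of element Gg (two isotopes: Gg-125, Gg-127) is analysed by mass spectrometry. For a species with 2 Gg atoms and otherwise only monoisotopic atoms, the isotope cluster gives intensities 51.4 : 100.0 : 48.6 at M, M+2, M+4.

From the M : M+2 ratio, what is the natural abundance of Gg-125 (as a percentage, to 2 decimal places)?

50.69%

Write p for the Gg-125 fraction. I(M+2)/I(M) = [C(2,1)·p^1·(1−p)] / p^2 = 2·(1−p)/p = 100.0/51.4 = 1.9455
(1−p)/p = 1.9455/2 = 0.9728  ⇒  p = 1/(1 + 0.9728) = 0.5069
Gg-125: 50.69%, Gg-127: 49.31%.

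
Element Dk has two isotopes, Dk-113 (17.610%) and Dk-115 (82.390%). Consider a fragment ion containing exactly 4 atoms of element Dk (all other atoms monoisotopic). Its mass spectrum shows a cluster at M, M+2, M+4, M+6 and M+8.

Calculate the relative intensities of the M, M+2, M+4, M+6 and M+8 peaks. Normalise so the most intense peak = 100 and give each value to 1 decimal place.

The 4 Dk atoms are independent, so intensities follow the terms of (0.17610 + 0.82390)^4.
P(M) = 0.17610^4 = 0.000962
P(M+2) = 4 × 0.17610^3 × 0.82390^1 = 0.017998
P(M+4) = 6 × 0.17610^2 × 0.82390^2 = 0.126305
P(M+6) = 4 × 0.17610^1 × 0.82390^3 = 0.393952
P(M+8) = 0.82390^4 = 0.460785
The M+8 peak is largest (0.460785); scaling to 100 gives 0.2 : 3.9 : 27.4 : 85.5 : 100.0.

0.2 : 3.9 : 27.4 : 85.5 : 100.0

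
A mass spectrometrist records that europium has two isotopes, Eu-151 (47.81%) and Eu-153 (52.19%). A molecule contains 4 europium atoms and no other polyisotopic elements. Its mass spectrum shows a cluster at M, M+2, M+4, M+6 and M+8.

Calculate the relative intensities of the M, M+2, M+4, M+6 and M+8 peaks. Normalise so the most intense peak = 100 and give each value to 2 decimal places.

The 4 Eu atoms are independent, so intensities follow the terms of (0.4781 + 0.5219)^4.
P(M) = 0.4781^4 = 0.052249
P(M+2) = 4 × 0.4781^3 × 0.5219^1 = 0.228141
P(M+4) = 6 × 0.4781^2 × 0.5219^2 = 0.373563
P(M+6) = 4 × 0.4781^1 × 0.5219^3 = 0.271857
P(M+8) = 0.5219^4 = 0.074191
The M+4 peak is largest (0.373563); scaling to 100 gives 13.99 : 61.07 : 100.00 : 72.77 : 19.86.

13.99 : 61.07 : 100.00 : 72.77 : 19.86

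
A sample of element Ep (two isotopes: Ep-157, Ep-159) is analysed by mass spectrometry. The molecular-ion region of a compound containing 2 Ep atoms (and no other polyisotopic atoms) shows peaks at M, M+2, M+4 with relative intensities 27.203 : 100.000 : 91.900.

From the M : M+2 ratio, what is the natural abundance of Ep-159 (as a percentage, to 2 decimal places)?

Let p = fractional abundance of Ep-157. I(M+2)/I(M) = [C(2,1)·p^1·(1−p)] / p^2 = 2·(1−p)/p = 100.000/27.203 = 3.6761
(1−p)/p = 3.6761/2 = 1.8380  ⇒  p = 1/(1 + 1.8380) = 0.3524
Ep-157: 35.24%, Ep-159: 64.76%.

64.76%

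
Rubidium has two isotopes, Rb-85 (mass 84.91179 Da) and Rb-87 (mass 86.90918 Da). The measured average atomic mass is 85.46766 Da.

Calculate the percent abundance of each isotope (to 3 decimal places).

Writing the weighted mean with unknown fraction x of Rb-85:
84.91179·x + 86.90918·(1 − x) = 85.46766
(84.91179 − 86.90918)·x = 85.46766 − 86.90918
x = -1.44152 / -1.99739 = 0.72170 → 72.170% Rb-85, 27.830% Rb-87.

Rb-85: 72.170%, Rb-87: 27.830%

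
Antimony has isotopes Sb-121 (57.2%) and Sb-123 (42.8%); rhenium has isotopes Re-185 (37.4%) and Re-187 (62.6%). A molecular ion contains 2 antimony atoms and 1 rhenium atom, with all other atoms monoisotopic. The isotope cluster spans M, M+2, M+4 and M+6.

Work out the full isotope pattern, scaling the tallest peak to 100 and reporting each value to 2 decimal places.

Antimony pattern (n=2): 0.327184 : 0.489632 : 0.183184
Rhenium pattern (n=1): 0.3740 : 0.6260
Convolve the two distributions (both contribute in 2-u steps):
  M: 0.327184×0.3740 = 0.122367
  M+2: 0.327184×0.6260 + 0.489632×0.3740 = 0.387940
  M+4: 0.489632×0.6260 + 0.183184×0.3740 = 0.375020
  M+6: 0.183184×0.6260 = 0.114673
Scale to base peak (0.387940) = 100: 31.54 : 100.00 : 96.67 : 29.56

31.54 : 100.00 : 96.67 : 29.56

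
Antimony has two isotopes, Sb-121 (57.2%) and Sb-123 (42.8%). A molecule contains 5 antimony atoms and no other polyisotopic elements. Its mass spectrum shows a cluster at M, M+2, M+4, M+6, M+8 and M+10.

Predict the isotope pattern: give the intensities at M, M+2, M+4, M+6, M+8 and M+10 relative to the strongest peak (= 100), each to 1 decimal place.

17.9 : 66.8 : 100.0 : 74.8 : 28.0 : 4.2

The 5 Sb atoms are independent, so intensities follow the terms of (0.572 + 0.428)^5.
P(M) = 0.572^5 = 0.061232
P(M+2) = 5 × 0.572^4 × 0.428^1 = 0.229086
P(M+4) = 10 × 0.572^3 × 0.428^2 = 0.342827
P(M+6) = 10 × 0.572^2 × 0.428^3 = 0.256521
P(M+8) = 5 × 0.572^1 × 0.428^4 = 0.095971
P(M+10) = 0.428^5 = 0.014362
The M+4 peak is largest (0.342827); scaling to 100 gives 17.9 : 66.8 : 100.0 : 74.8 : 28.0 : 4.2.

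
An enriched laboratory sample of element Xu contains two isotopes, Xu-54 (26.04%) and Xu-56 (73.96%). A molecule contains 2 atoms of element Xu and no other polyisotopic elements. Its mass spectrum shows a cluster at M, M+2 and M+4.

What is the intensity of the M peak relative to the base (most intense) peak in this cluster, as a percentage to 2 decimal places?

12.40%

(0.2604 + 0.7396)^2 gives M 0.0678, M+2 0.3852, M+4 0.5470; the largest is M+4.
P(M+4) = C(2,2) × 0.2604^0 × 0.7396^2 = 1 × 1.0000 × 0.54700816 = 0.547008 (base)
P(M) = C(2,0) × 0.2604^2 × 0.7396^0 = 1 × 0.06780816 × 1.0000 = 0.067808
Relative intensity = 0.067808 / 0.547008 × 100 = 12.40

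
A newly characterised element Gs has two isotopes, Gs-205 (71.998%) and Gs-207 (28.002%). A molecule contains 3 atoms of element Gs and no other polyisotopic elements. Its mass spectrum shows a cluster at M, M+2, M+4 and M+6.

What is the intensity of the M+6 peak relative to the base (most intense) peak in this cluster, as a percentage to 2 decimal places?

5.04%

Binomial terms of (0.71998 + 0.28002)^3: M 0.3732, M+2 0.4355, M+4 0.1694, M+6 0.0220 → M+2 is the base peak.
P(M+2) = C(3,1) × 0.71998^2 × 0.28002^1 = 3 × 0.5183712 × 0.28002 = 0.435463 (base)
P(M+6) = C(3,3) × 0.71998^0 × 0.28002^3 = 1 × 1.0000 × 0.0219567 = 0.021957
Relative intensity = 0.021957 / 0.435463 × 100 = 5.04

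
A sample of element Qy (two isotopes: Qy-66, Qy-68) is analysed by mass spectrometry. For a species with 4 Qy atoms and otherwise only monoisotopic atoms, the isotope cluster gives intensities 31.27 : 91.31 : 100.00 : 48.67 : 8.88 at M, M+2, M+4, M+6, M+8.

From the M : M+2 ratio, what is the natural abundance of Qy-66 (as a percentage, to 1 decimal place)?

Write p for the Qy-66 fraction. I(M+2)/I(M) = [C(4,1)·p^3·(1−p)] / p^4 = 4·(1−p)/p = 91.31/31.27 = 2.9201
(1−p)/p = 2.9201/4 = 0.7300  ⇒  p = 1/(1 + 0.7300) = 0.5780
Qy-66: 57.8%, Qy-68: 42.2%.

57.8%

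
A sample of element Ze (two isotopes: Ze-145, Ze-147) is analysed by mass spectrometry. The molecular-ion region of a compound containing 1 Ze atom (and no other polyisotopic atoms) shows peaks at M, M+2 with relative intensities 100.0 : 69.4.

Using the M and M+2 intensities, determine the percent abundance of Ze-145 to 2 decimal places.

59.03%

If p is the fraction of Ze that is Ze-145, then I(M+2)/I(M) = [C(1,1)·p^0·(1−p)] / p^1 = 1·(1−p)/p = 69.4/100.0 = 0.6940
(1−p)/p = 0.6940/1 = 0.6940  ⇒  p = 1/(1 + 0.6940) = 0.5903
Ze-145: 59.03%, Ze-147: 40.97%.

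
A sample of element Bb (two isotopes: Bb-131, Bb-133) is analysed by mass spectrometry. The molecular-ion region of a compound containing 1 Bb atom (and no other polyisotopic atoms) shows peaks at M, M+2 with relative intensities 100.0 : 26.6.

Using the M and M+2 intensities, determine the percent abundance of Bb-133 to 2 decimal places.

If p is the fraction of Bb that is Bb-131, then I(M+2)/I(M) = [C(1,1)·p^0·(1−p)] / p^1 = 1·(1−p)/p = 26.6/100.0 = 0.2660
(1−p)/p = 0.2660/1 = 0.2660  ⇒  p = 1/(1 + 0.2660) = 0.7899
Bb-131: 78.99%, Bb-133: 21.01%.

21.01%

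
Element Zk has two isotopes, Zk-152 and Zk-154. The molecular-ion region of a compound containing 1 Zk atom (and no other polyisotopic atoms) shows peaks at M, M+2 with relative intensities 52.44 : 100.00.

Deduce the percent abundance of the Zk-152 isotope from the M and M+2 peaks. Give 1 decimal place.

Let p = fractional abundance of Zk-152. I(M+2)/I(M) = [C(1,1)·p^0·(1−p)] / p^1 = 1·(1−p)/p = 100.00/52.44 = 1.9069
(1−p)/p = 1.9069/1 = 1.9069  ⇒  p = 1/(1 + 1.9069) = 0.3440
Zk-152: 34.4%, Zk-154: 65.6%.

34.4%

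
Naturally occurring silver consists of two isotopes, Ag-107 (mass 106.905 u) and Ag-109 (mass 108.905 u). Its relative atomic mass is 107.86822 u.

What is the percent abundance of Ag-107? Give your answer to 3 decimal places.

With x = fraction of Ag-107 (so Ag-109 is 1 − x):
106.905·x + 108.905·(1 − x) = 107.86822
(106.905 − 108.905)·x = 107.86822 − 108.905
x = -1.03678 / -2.000 = 0.51839 → 51.839% Ag-107, 48.161% Ag-109.

51.839%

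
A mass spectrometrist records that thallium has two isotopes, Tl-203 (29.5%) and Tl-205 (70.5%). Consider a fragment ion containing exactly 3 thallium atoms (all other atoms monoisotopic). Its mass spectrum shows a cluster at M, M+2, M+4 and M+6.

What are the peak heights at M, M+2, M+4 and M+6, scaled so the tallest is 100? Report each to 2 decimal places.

5.84 : 41.84 : 100.00 : 79.66

Each Tl atom is independently Tl-203 (p = 0.295) or Tl-205 (q = 0.705); the cluster is the binomial expansion (p + q)^3.
P(M) = 0.295^3 = 0.025672
P(M+2) = 3 × 0.295^2 × 0.705^1 = 0.184058
P(M+4) = 3 × 0.295^1 × 0.705^2 = 0.439867
P(M+6) = 0.705^3 = 0.350403
The M+4 peak is largest (0.439867); scaling to 100 gives 5.84 : 41.84 : 100.00 : 79.66.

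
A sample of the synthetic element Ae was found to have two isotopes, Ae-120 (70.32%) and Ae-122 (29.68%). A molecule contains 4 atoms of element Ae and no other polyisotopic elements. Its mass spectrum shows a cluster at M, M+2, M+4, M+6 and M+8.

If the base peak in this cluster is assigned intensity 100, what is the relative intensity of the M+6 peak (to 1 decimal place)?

(0.7032 + 0.2968)^4 gives M 0.2445, M+2 0.4128, M+4 0.2614, M+6 0.0735, M+8 0.0078; the largest is M+2.
P(M+2) = C(4,1) × 0.7032^3 × 0.2968^1 = 4 × 0.34772554 × 0.2968 = 0.412820 (base)
P(M+6) = C(4,3) × 0.7032^1 × 0.2968^3 = 4 × 0.7032 × 0.02614518 = 0.073541
Relative intensity = 0.073541 / 0.412820 × 100 = 17.8

17.8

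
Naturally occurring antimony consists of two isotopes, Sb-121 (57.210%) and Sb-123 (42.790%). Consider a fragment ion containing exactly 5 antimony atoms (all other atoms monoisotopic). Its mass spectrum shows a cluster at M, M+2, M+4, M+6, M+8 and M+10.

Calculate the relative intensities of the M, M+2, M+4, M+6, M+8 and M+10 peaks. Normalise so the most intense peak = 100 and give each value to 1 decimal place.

The 5 Sb atoms are independent, so intensities follow the terms of (0.57210 + 0.42790)^5.
P(M) = 0.57210^5 = 0.061286
P(M+2) = 5 × 0.57210^4 × 0.42790^1 = 0.229192
P(M+4) = 10 × 0.57210^3 × 0.42790^2 = 0.342847
P(M+6) = 10 × 0.57210^2 × 0.42790^3 = 0.256431
P(M+8) = 5 × 0.57210^1 × 0.42790^4 = 0.095898
P(M+10) = 0.42790^5 = 0.014345
The M+4 peak is largest (0.342847); scaling to 100 gives 17.9 : 66.8 : 100.0 : 74.8 : 28.0 : 4.2.

17.9 : 66.8 : 100.0 : 74.8 : 28.0 : 4.2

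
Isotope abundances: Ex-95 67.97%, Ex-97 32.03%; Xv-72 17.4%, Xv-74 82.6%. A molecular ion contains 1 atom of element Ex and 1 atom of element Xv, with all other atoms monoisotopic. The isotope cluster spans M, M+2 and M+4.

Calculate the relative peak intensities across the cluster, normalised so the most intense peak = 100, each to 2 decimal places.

19.16 : 100.00 : 42.87

Element Ex pattern (n=1): 0.6797 : 0.3203
Element Xv pattern (n=1): 0.1740 : 0.8260
Convolve the two distributions (both contribute in 2-u steps):
  M: 0.6797×0.1740 = 0.118268
  M+2: 0.6797×0.8260 + 0.3203×0.1740 = 0.617164
  M+4: 0.3203×0.8260 = 0.264568
Scale to base peak (0.617164) = 100: 19.16 : 100.00 : 42.87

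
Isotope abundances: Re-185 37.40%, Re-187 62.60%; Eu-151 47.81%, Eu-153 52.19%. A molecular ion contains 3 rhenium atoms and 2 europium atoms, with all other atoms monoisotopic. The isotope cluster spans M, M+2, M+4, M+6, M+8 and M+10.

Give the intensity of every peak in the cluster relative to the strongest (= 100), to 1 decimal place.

3.4 : 24.8 : 70.8 : 100.0 : 69.8 : 19.3

Rhenium pattern (n=3): 0.05231362 : 0.26268713 : 0.43968487 : 0.24531438
Europium pattern (n=2): 0.22857961 : 0.49904078 : 0.27237961
Convolve the two distributions (both contribute in 2-u steps):
  M: 0.05231362×0.22857961 = 0.011958
  M+2: 0.05231362×0.49904078 + 0.26268713×0.22857961 = 0.086152
  M+4: 0.05231362×0.27237961 + 0.26268713×0.49904078 + 0.43968487×0.22857961 = 0.245844
  M+6: 0.26268713×0.27237961 + 0.43968487×0.49904078 + 0.24531438×0.22857961 = 0.347045
  M+8: 0.43968487×0.27237961 + 0.24531438×0.49904078 = 0.242183
  M+10: 0.24531438×0.27237961 = 0.066819
Scale to base peak (0.347045) = 100: 3.4 : 24.8 : 70.8 : 100.0 : 69.8 : 19.3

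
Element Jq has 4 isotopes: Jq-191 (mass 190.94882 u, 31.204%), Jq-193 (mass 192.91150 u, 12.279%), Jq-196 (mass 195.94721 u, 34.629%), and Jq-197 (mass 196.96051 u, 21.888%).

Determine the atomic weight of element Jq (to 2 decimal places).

The abundance-weighted mean is 0.31204 × 190.94882 + 0.12279 × 192.91150 + 0.34629 × 195.94721 + 0.21888 × 196.96051
= 59.583670 + 23.687603 + 67.854559 + 43.110716 = 194.236548 u

194.24 u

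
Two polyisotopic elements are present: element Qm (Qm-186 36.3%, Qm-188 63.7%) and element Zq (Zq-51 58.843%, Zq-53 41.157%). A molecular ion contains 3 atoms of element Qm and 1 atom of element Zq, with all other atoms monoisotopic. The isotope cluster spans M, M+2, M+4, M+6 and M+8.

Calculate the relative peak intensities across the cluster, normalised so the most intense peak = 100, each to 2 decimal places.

Element Qm pattern (n=3): 0.04783215 : 0.25181056 : 0.44188244 : 0.25847485
Element Zq pattern (n=1): 0.58843 : 0.41157
Convolve the two distributions (both contribute in 2-u steps):
  M: 0.04783215×0.58843 = 0.028146
  M+2: 0.04783215×0.41157 + 0.25181056×0.58843 = 0.167859
  M+4: 0.25181056×0.41157 + 0.44188244×0.58843 = 0.363655
  M+6: 0.44188244×0.41157 + 0.25847485×0.58843 = 0.333960
  M+8: 0.25847485×0.41157 = 0.106380
Scale to base peak (0.363655) = 100: 7.74 : 46.16 : 100.00 : 91.83 : 29.25

7.74 : 46.16 : 100.00 : 91.83 : 29.25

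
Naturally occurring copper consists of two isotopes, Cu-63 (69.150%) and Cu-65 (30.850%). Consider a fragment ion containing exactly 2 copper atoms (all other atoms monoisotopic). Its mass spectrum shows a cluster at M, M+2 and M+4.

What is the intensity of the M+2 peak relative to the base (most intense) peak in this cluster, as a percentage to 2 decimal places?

Term probabilities: M 0.4782, M+2 0.4267, M+4 0.0952. Base peak = M.
P(M) = C(2,0) × 0.69150^2 × 0.30850^0 = 1 × 0.47817225 × 1.0000 = 0.478172 (base)
P(M+2) = C(2,1) × 0.69150^1 × 0.30850^1 = 2 × 0.6915 × 0.3085 = 0.426656
Relative intensity = 0.426656 / 0.478172 × 100 = 89.23

89.23%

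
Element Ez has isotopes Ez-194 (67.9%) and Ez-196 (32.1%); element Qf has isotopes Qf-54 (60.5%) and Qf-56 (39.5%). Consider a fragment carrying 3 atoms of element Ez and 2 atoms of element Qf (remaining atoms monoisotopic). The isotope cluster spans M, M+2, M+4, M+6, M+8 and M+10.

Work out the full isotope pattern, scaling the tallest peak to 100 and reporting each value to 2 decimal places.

33.91 : 92.38 : 100.00 : 53.78 : 14.37 : 1.53

Element Ez pattern (n=3): 0.31304684 : 0.44398248 : 0.20989452 : 0.03307616
Element Qf pattern (n=2): 0.366025 : 0.47795 : 0.156025
Convolve the two distributions (both contribute in 2-u steps):
  M: 0.31304684×0.366025 = 0.114583
  M+2: 0.31304684×0.47795 + 0.44398248×0.366025 = 0.312129
  M+4: 0.31304684×0.156025 + 0.44398248×0.47795 + 0.20989452×0.366025 = 0.337871
  M+6: 0.44398248×0.156025 + 0.20989452×0.47795 + 0.03307616×0.366025 = 0.181698
  M+8: 0.20989452×0.156025 + 0.03307616×0.47795 = 0.048558
  M+10: 0.03307616×0.156025 = 0.005161
Scale to base peak (0.337871) = 100: 33.91 : 92.38 : 100.00 : 53.78 : 14.37 : 1.53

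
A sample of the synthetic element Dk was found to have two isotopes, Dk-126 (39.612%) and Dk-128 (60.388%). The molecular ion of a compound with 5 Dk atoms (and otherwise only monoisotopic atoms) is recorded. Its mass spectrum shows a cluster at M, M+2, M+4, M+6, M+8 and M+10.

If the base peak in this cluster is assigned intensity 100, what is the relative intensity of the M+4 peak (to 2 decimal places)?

65.60

Term probabilities: M 0.0098, M+2 0.0743, M+4 0.2267, M+6 0.3455, M+8 0.2634, M+10 0.0803. Base peak = M+6.
P(M+6) = C(5,3) × 0.39612^2 × 0.60388^3 = 10 × 0.15691105 × 0.22021756 = 0.345546 (base)
P(M+4) = C(5,2) × 0.39612^3 × 0.60388^2 = 10 × 0.06215561 × 0.36467105 = 0.226664
Relative intensity = 0.226664 / 0.345546 × 100 = 65.60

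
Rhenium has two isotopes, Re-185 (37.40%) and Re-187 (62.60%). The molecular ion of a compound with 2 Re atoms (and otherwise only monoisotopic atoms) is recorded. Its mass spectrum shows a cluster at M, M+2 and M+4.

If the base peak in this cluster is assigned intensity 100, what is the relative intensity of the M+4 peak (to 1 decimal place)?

83.7

Term probabilities: M 0.1399, M+2 0.4682, M+4 0.3919. Base peak = M+2.
P(M+2) = C(2,1) × 0.3740^1 × 0.6260^1 = 2 × 0.3740 × 0.6260 = 0.468248 (base)
P(M+4) = C(2,2) × 0.3740^0 × 0.6260^2 = 1 × 1.0000 × 0.391876 = 0.391876
Relative intensity = 0.391876 / 0.468248 × 100 = 83.7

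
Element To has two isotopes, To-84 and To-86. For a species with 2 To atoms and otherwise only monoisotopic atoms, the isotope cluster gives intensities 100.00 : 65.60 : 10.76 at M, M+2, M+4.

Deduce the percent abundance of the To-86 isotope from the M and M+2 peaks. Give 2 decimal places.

Let p = fractional abundance of To-84. I(M+2)/I(M) = [C(2,1)·p^1·(1−p)] / p^2 = 2·(1−p)/p = 65.60/100.00 = 0.6560
(1−p)/p = 0.6560/2 = 0.3280  ⇒  p = 1/(1 + 0.3280) = 0.7530
To-84: 75.30%, To-86: 24.70%.

24.70%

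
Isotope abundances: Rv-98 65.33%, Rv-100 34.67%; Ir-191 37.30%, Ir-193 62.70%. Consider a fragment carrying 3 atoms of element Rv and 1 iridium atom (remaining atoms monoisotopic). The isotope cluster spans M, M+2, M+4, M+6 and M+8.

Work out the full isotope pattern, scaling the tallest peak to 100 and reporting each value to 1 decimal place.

Element Rv pattern (n=3): 0.27882902 : 0.44391561 : 0.23558172 : 0.04167365
Iridium pattern (n=1): 0.3730 : 0.6270
Convolve the two distributions (both contribute in 2-u steps):
  M: 0.27882902×0.3730 = 0.104003
  M+2: 0.27882902×0.6270 + 0.44391561×0.3730 = 0.340406
  M+4: 0.44391561×0.6270 + 0.23558172×0.3730 = 0.366207
  M+6: 0.23558172×0.6270 + 0.04167365×0.3730 = 0.163254
  M+8: 0.04167365×0.6270 = 0.026129
Scale to base peak (0.366207) = 100: 28.4 : 93.0 : 100.0 : 44.6 : 7.1

28.4 : 93.0 : 100.0 : 44.6 : 7.1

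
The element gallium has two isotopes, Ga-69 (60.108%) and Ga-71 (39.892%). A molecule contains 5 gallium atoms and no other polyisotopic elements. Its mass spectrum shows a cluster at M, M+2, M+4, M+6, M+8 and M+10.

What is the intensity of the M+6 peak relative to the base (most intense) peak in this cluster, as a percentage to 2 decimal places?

(0.60108 + 0.39892)^5 gives M 0.0785, M+2 0.2604, M+4 0.3456, M+6 0.2294, M+8 0.0761, M+10 0.0101; the largest is M+4.
P(M+4) = C(5,2) × 0.60108^3 × 0.39892^2 = 10 × 0.2171685 × 0.15913717 = 0.345596 (base)
P(M+6) = C(5,3) × 0.60108^2 × 0.39892^3 = 10 × 0.36129717 × 0.063483 = 0.229362
Relative intensity = 0.229362 / 0.345596 × 100 = 66.37

66.37%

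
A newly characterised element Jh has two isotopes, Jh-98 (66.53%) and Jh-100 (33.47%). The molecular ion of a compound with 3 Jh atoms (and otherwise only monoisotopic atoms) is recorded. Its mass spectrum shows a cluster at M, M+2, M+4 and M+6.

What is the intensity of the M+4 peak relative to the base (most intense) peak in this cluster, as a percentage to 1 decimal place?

(0.6653 + 0.3347)^3 gives M 0.2945, M+2 0.4444, M+4 0.2236, M+6 0.0375; the largest is M+2.
P(M+2) = C(3,1) × 0.6653^2 × 0.3347^1 = 3 × 0.44262409 × 0.3347 = 0.444439 (base)
P(M+4) = C(3,2) × 0.6653^1 × 0.3347^2 = 3 × 0.6653 × 0.11202409 = 0.223589
Relative intensity = 0.223589 / 0.444439 × 100 = 50.3

50.3%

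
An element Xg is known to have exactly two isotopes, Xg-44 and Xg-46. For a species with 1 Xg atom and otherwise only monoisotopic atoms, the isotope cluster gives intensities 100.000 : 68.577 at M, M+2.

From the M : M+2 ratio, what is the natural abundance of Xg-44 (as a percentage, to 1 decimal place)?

59.3%

Write p for the Xg-44 fraction. I(M+2)/I(M) = [C(1,1)·p^0·(1−p)] / p^1 = 1·(1−p)/p = 68.577/100.000 = 0.6858
(1−p)/p = 0.6858/1 = 0.6858  ⇒  p = 1/(1 + 0.6858) = 0.5932
Xg-44: 59.3%, Xg-46: 40.7%.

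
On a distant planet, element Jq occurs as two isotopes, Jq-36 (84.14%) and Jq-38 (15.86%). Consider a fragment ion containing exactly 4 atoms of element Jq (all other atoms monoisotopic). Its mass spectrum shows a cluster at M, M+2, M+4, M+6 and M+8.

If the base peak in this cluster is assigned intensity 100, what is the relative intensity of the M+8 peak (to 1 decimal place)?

Binomial terms of (0.8414 + 0.1586)^4: M 0.5012, M+2 0.3779, M+4 0.1068, M+6 0.0134, M+8 0.0006 → M is the base peak.
P(M) = C(4,0) × 0.8414^4 × 0.1586^0 = 1 × 0.50119881 × 1.0000 = 0.501199 (base)
P(M+8) = C(4,4) × 0.8414^0 × 0.1586^4 = 1 × 1.0000 × 0.00063272 = 0.000633
Relative intensity = 0.000633 / 0.501199 × 100 = 0.1

0.1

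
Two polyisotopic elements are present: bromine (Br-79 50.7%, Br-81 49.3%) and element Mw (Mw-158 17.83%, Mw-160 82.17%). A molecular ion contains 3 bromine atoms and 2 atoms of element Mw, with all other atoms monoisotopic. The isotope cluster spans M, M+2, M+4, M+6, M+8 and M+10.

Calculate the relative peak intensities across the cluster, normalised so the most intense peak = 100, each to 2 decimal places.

1.12 : 13.63 : 57.25 : 100.00 : 77.20 : 21.94

Bromine pattern (n=3): 0.13032384 : 0.38017547 : 0.36967753 : 0.11982316
Element Mw pattern (n=2): 0.03179089 : 0.29301822 : 0.67519089
Convolve the two distributions (both contribute in 2-u steps):
  M: 0.13032384×0.03179089 = 0.004143
  M+2: 0.13032384×0.29301822 + 0.38017547×0.03179089 = 0.050273
  M+4: 0.13032384×0.67519089 + 0.38017547×0.29301822 + 0.36967753×0.03179089 = 0.211144
  M+6: 0.38017547×0.67519089 + 0.36967753×0.29301822 + 0.11982316×0.03179089 = 0.368823
  M+8: 0.36967753×0.67519089 + 0.11982316×0.29301822 = 0.284713
  M+10: 0.11982316×0.67519089 = 0.080904
Scale to base peak (0.368823) = 100: 1.12 : 13.63 : 57.25 : 100.00 : 77.20 : 21.94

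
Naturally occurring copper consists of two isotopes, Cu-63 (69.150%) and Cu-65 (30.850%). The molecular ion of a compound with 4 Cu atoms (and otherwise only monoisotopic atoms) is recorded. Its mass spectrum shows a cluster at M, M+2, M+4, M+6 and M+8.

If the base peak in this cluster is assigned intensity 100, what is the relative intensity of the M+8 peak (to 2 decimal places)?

2.22

(0.69150 + 0.30850)^4 gives M 0.2286, M+2 0.4080, M+4 0.2731, M+6 0.0812, M+8 0.0091; the largest is M+2.
P(M+2) = C(4,1) × 0.69150^3 × 0.30850^1 = 4 × 0.33065611 × 0.3085 = 0.408030 (base)
P(M+8) = C(4,4) × 0.69150^0 × 0.30850^4 = 1 × 1.0000 × 0.00905776 = 0.009058
Relative intensity = 0.009058 / 0.408030 × 100 = 2.22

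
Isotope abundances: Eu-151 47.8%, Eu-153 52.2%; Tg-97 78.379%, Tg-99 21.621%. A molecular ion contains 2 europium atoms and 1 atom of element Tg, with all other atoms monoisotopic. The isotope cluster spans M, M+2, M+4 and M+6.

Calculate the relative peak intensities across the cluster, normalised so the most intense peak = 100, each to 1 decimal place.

40.7 : 100.0 : 73.0 : 13.4

Europium pattern (n=2): 0.228484 : 0.499032 : 0.272484
Element Tg pattern (n=1): 0.78379 : 0.21621
Convolve the two distributions (both contribute in 2-u steps):
  M: 0.228484×0.78379 = 0.179083
  M+2: 0.228484×0.21621 + 0.499032×0.78379 = 0.440537
  M+4: 0.499032×0.21621 + 0.272484×0.78379 = 0.321466
  M+6: 0.272484×0.21621 = 0.058914
Scale to base peak (0.440537) = 100: 40.7 : 100.0 : 73.0 : 13.4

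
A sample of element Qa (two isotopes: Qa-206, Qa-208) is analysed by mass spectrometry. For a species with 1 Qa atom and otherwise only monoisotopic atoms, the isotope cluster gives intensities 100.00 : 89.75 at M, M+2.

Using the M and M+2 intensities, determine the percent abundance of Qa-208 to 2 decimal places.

47.30%

Let p = fractional abundance of Qa-206. I(M+2)/I(M) = [C(1,1)·p^0·(1−p)] / p^1 = 1·(1−p)/p = 89.75/100.00 = 0.8975
(1−p)/p = 0.8975/1 = 0.8975  ⇒  p = 1/(1 + 0.8975) = 0.5270
Qa-206: 52.70%, Qa-208: 47.30%.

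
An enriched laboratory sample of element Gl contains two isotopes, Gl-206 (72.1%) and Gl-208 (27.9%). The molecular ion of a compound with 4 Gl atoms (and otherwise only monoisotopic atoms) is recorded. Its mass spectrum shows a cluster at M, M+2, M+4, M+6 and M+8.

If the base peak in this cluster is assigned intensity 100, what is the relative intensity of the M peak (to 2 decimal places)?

64.61

Term probabilities: M 0.2702, M+2 0.4183, M+4 0.2428, M+6 0.0626, M+8 0.0061. Base peak = M+2.
P(M+2) = C(4,1) × 0.721^3 × 0.279^1 = 4 × 0.37480536 × 0.2790 = 0.418283 (base)
P(M) = C(4,0) × 0.721^4 × 0.279^0 = 1 × 0.27023467 × 1.0000 = 0.270235
Relative intensity = 0.270235 / 0.418283 × 100 = 64.61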